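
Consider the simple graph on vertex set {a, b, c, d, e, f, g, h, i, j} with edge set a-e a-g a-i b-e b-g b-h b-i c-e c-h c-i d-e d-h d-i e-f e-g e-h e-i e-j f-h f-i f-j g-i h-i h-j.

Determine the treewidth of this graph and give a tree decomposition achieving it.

Treewidth 3.
One such decomposition:
Bags: B1 = {e, f, h, i}  B2 = {b, e, h, i}  B3 = {e, f, h, j}  B4 = {b, e, g, i}  B5 = {c, e, h, i}  B6 = {a, e, g, i}  B7 = {d, e, h, i}
Tree: B1–B2, B1–B3, B2–B4, B2–B5, B4–B6, B1–B7

Every bag has size at most 4, so the width is 4 − 1 = 3 and tw(G) ≤ 3. For the lower bound, the 4 vertices {e, f, h, j} are pairwise adjacent, and any tree decomposition puts a clique entirely inside one bag — forcing width ≥ 3. The upper and lower bounds meet at 3, so that is the treewidth.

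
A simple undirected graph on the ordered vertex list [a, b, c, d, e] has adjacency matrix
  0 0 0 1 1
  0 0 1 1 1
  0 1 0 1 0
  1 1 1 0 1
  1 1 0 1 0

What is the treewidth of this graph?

A width-2 tree decomposition is:
Bags: B1 = {b, d, e}  B2 = {a, d, e}  B3 = {b, c, d}
Tree: B1–B2, B1–B3
Each bag holds 3 vertices, so the decomposition has width 2, which upper-bounds the treewidth. Conversely, {a, d, e} is a clique of size 3, and the vertices of any clique must share a bag in every tree decomposition; so some bag has ≥ 3 vertices and tw(G) ≥ 2. Therefore the treewidth is 2.

2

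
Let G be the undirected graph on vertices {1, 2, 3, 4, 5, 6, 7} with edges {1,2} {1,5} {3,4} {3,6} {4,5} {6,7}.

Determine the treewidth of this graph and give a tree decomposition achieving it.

The largest bag has 2 vertices, giving width 1; this decomposition certifies tw(G) ≤ 1. Since G has at least one edge (e.g. 7–6), it is not an edgeless graph, so tw(G) ≥ 1. Combining the bounds, tw(G) = 1.

Treewidth 1.
One such decomposition:
Bags: B1 = {6, 7}  B2 = {3, 6}  B3 = {3, 4}  B4 = {4, 5}  B5 = {1, 5}  B6 = {1, 2}
Tree: B1–B2, B2–B3, B3–B4, B4–B5, B5–B6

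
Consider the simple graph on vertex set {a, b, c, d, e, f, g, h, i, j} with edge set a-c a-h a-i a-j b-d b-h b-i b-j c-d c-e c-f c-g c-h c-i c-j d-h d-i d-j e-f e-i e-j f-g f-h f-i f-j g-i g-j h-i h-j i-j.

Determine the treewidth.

4

A width-4 tree decomposition is:
Bags: B1 = {c, f, h, i, j}  B2 = {a, c, h, i, j}  B3 = {c, d, h, i, j}  B4 = {c, f, g, i, j}  B5 = {b, d, h, i, j}  B6 = {c, e, f, i, j}
Tree: B1–B2, B2–B3, B1–B4, B3–B5, B1–B6
The largest bag has 5 vertices, giving width 4; this decomposition certifies tw(G) ≤ 4. For the lower bound, the 5 vertices {c, d, h, i, j} are pairwise adjacent, and any tree decomposition puts a clique entirely inside one bag — forcing width ≥ 4. Hence tw(G) = 4 exactly.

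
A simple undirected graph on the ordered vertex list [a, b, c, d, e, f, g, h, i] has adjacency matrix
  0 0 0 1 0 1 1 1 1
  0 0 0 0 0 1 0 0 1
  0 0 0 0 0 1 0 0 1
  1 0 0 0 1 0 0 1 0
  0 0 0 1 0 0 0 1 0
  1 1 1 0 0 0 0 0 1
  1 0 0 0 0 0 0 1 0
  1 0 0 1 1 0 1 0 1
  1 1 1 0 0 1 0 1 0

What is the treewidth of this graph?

2

A width-2 tree decomposition is:
Bags: B1 = {a, d, h}  B2 = {a, h, i}  B3 = {a, f, i}  B4 = {a, g, h}  B5 = {b, f, i}  B6 = {d, e, h}  B7 = {c, f, i}
Tree: B1–B2, B2–B3, B1–B4, B3–B5, B1–B6, B5–B7
Each bag holds 3 vertices, so the decomposition has width 2, which upper-bounds the treewidth. On the other hand G contains the 3-clique {d, e, h}. A clique must lie in a single bag of any decomposition, so no decomposition can have width below 2. The upper and lower bounds meet at 2, so that is the treewidth.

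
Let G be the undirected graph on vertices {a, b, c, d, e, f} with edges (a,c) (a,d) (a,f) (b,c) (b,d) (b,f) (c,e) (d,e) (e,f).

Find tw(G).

3

A width-3 tree decomposition is:
Bags: B1 = {a, c, d, f}  B2 = {c, d, e, f}  B3 = {b, c, d, f}
Tree: B1–B2, B2–B3
Every bag has size at most 4, so the width is 4 − 1 = 3 and tw(G) ≤ 3. For the lower bound: the 4 vertex sets {a,c}, {e,f}, {d}, {b} are disjoint, each induces a connected subgraph, and every pair is joined by at least one edge of G. Contracting each set to a single vertex therefore yields K_{4} as a minor, and since treewidth is minor-monotone, tw(G) ≥ tw(K_{4}) = 3. Therefore the treewidth is 3.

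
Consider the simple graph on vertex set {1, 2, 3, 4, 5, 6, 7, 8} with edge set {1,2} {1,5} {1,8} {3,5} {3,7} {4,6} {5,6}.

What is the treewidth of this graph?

A width-1 tree decomposition is:
Bags: B1 = {1, 5}  B2 = {3, 5}  B3 = {1, 2}  B4 = {1, 8}  B5 = {5, 6}  B6 = {3, 7}  B7 = {4, 6}
Tree: B1–B2, B1–B3, B1–B4, B2–B5, B2–B6, B5–B7
Every bag has size at most 2, so the width is 2 − 1 = 1 and tw(G) ≤ 1. Any graph with an edge has treewidth ≥ 1, and G has the edge 5–1. Combining the bounds, tw(G) = 1.

1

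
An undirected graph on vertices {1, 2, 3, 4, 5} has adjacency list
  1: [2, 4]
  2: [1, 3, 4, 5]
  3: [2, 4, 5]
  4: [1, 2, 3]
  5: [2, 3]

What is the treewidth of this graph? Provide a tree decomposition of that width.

Treewidth 2.
One such decomposition:
Bags: B1 = {1, 2, 4}  B2 = {2, 3, 4}  B3 = {2, 3, 5}
Tree: B1–B2, B2–B3

Every bag has size at most 3, so the width is 3 − 1 = 2 and tw(G) ≤ 2. For the lower bound, the 3 vertices {1, 2, 4} are pairwise adjacent, and any tree decomposition puts a clique entirely inside one bag — forcing width ≥ 2. Therefore the treewidth is 2.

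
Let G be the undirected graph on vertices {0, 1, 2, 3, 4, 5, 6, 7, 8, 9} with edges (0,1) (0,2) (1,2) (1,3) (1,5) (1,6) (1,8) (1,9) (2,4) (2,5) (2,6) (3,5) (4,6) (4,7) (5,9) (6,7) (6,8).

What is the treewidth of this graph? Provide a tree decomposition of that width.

Treewidth 2.
Bags: B1 = {0, 1, 2}  B2 = {1, 2, 6}  B3 = {1, 2, 5}  B4 = {2, 4, 6}  B5 = {1, 3, 5}  B6 = {1, 5, 9}  B7 = {1, 6, 8}  B8 = {4, 6, 7}
Tree: B1–B2, B1–B3, B2–B4, B3–B5, B5–B6, B2–B7, B4–B8

Each bag holds 3 vertices, so the decomposition has width 2, which upper-bounds the treewidth. Conversely, {1, 6, 8} is a clique of size 3, and the vertices of any clique must share a bag in every tree decomposition; so some bag has ≥ 3 vertices and tw(G) ≥ 2. Therefore the treewidth is 2.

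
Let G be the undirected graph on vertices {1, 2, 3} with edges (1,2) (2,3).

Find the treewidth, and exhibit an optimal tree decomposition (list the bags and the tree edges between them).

Treewidth 1.
One such decomposition:
Bags: B1 = {1, 2}  B2 = {2, 3}
Tree: B1–B2

Each bag holds 2 vertices, so the decomposition has width 1, which upper-bounds the treewidth. Any graph with an edge has treewidth ≥ 1, and G has the edge 2–1. The upper and lower bounds meet at 1, so that is the treewidth.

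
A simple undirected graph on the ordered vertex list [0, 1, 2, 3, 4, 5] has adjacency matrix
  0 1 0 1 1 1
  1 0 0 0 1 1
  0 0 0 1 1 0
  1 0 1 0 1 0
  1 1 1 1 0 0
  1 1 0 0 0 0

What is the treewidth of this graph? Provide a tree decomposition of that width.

Each bag holds 3 vertices, so the decomposition has width 2, which upper-bounds the treewidth. On the other hand G contains the 3-clique {0, 1, 4}. A clique must lie in a single bag of any decomposition, so no decomposition can have width below 2. Therefore the treewidth is 2.

Treewidth 2.
One optimal decomposition is:
Bags: B1 = {0, 3, 4}  B2 = {2, 3, 4}  B3 = {0, 1, 4}  B4 = {0, 1, 5}
Tree: B1–B2, B1–B3, B3–B4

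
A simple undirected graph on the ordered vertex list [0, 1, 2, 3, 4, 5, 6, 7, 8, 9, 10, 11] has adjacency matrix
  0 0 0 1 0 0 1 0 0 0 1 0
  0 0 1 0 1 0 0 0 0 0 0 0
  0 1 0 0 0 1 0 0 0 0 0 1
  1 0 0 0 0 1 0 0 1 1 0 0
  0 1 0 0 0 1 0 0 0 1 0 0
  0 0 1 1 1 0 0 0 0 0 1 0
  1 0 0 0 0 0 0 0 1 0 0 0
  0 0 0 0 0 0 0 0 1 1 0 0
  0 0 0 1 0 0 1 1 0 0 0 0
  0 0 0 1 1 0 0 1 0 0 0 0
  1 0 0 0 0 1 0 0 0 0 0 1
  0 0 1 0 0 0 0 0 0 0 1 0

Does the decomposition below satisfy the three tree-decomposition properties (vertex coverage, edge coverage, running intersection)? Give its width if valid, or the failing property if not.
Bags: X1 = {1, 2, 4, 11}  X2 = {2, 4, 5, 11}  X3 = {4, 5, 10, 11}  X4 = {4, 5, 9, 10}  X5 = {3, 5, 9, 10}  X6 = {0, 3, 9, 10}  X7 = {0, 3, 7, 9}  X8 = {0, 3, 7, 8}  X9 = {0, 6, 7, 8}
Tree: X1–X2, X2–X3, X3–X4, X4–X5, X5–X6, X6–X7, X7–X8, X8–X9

Checking the three conditions: (i) the bags cover all of {0, 1, 2, 3, 4, 5, 6, 7, 8, 9, 10, 11}; (ii) for each edge, some bag contains both endpoints; (iii) the bags containing any fixed vertex form a subtree. All hold, so the decomposition is valid with width 4 − 1 = 3.

Yes; width 3.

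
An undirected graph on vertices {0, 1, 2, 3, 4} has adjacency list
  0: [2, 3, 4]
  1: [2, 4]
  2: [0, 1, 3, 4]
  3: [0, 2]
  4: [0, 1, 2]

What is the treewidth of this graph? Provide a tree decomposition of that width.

Treewidth 2.
One optimal decomposition is:
Bags: B1 = {1, 2, 4}  B2 = {0, 2, 4}  B3 = {0, 2, 3}
Tree: B1–B2, B2–B3

Every bag has size at most 3, so the width is 3 − 1 = 2 and tw(G) ≤ 2. Conversely, {0, 2, 3} is a clique of size 3, and the vertices of any clique must share a bag in every tree decomposition; so some bag has ≥ 3 vertices and tw(G) ≥ 2. Hence tw(G) = 2 exactly.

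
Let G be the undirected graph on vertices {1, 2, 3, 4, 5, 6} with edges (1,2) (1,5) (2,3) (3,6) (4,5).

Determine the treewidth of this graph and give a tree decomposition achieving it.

Each bag holds 2 vertices, so the decomposition has width 1, which upper-bounds the treewidth. Any graph with an edge has treewidth ≥ 1, and G has the edge 4–5. Therefore the treewidth is 1.

Treewidth 1.
One such decomposition:
Bags: B1 = {4, 5}  B2 = {1, 5}  B3 = {1, 2}  B4 = {2, 3}  B5 = {3, 6}
Tree: B1–B2, B2–B3, B3–B4, B4–B5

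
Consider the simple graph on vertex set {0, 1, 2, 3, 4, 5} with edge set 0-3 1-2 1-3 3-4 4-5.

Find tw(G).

1

A width-1 tree decomposition is:
Bags: B1 = {4, 5}  B2 = {3, 4}  B3 = {1, 3}  B4 = {1, 2}  B5 = {0, 3}
Tree: B1–B2, B2–B3, B3–B4, B3–B5
The largest bag has 2 vertices, giving width 1; this decomposition certifies tw(G) ≤ 1. G has an edge, so its treewidth is at least 1. Combining the bounds, tw(G) = 1.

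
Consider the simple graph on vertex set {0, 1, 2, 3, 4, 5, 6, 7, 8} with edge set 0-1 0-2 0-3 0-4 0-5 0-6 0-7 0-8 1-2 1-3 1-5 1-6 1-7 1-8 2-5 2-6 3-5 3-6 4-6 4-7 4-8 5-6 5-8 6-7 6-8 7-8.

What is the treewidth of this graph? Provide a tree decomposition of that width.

Treewidth 4.
Bags: B1 = {0, 1, 5, 6, 8}  B2 = {0, 1, 6, 7, 8}  B3 = {0, 4, 6, 7, 8}  B4 = {0, 1, 3, 5, 6}  B5 = {0, 1, 2, 5, 6}
Tree: B1–B2, B2–B3, B1–B4, B1–B5

Every bag has size at most 5, so the width is 5 − 1 = 4 and tw(G) ≤ 4. For the lower bound, the 5 vertices {0, 1, 5, 6, 8} are pairwise adjacent, and any tree decomposition puts a clique entirely inside one bag — forcing width ≥ 4. The upper and lower bounds meet at 4, so that is the treewidth.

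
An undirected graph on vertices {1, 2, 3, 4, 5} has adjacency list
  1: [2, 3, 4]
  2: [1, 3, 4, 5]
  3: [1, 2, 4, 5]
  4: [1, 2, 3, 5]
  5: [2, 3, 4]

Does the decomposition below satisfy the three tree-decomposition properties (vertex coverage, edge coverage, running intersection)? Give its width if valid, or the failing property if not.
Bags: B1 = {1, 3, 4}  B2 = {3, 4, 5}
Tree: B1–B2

A tree decomposition must satisfy three properties: every vertex lies in some bag; for every edge, both endpoints lie together in some bag; and for every vertex, the bags containing it form a connected subtree. Here vertex 2 appears in no bag, so the decomposition is invalid.

No — vertex 2 appears in no bag.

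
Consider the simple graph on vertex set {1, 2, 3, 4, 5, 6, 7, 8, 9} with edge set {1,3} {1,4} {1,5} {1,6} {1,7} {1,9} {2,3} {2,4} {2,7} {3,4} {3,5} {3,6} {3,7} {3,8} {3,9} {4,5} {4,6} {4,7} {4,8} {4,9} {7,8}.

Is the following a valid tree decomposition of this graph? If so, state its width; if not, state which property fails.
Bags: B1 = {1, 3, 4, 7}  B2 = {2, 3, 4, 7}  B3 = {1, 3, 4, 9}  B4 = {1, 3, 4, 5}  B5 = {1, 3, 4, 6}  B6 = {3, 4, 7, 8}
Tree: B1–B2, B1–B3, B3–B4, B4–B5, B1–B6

Vertex coverage: the bags together contain {1, 2, 3, 4, 5, 6, 7, 8, 9}, the full vertex set. Edge coverage: each edge of G has both endpoints in at least one bag. Running intersection: for every vertex, the bags containing it form a connected subtree. All three properties hold, so this is a valid tree decomposition of width max|bag| − 1 = 3, and hence tw(G) ≤ 3.

Yes; width 3.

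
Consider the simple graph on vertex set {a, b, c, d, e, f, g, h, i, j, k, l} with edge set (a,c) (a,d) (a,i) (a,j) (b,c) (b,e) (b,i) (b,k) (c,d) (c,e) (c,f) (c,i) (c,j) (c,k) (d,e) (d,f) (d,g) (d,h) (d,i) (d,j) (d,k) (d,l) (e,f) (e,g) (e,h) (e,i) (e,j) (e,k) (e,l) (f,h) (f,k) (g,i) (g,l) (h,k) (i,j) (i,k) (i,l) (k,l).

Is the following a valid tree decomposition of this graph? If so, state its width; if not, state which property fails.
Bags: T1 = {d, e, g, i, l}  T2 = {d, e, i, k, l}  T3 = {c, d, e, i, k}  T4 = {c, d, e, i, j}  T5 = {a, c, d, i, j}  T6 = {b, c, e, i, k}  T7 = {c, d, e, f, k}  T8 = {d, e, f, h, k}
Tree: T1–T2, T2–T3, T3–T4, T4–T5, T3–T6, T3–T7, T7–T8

Vertex coverage: the bags together contain {a, b, c, d, e, f, g, h, i, j, k, l}, the full vertex set. Edge coverage: each edge of G has both endpoints in at least one bag. Running intersection: for every vertex, the bags containing it form a connected subtree. All three properties hold, so this is a valid tree decomposition of width max|bag| − 1 = 4, and hence tw(G) ≤ 4.

Yes; width 4.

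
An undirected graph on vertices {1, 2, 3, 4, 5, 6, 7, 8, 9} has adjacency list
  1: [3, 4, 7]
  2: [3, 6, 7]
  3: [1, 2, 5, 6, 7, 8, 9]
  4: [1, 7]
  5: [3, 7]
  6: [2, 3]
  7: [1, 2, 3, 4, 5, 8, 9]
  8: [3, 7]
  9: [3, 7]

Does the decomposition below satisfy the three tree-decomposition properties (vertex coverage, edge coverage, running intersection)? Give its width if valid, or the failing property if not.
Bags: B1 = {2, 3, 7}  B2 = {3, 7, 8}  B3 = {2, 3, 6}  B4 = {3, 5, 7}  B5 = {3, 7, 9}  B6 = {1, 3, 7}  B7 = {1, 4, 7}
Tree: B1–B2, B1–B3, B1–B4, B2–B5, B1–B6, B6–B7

Every vertex of G appears in some bag (union = {1, 2, 3, 4, 5, 6, 7, 8, 9}); every edge is covered by a bag; and for each vertex v the set of bags containing v is connected in the bag tree. The decomposition is therefore valid. The largest bag has 3 vertices, so the width is 2.

Yes; width 2.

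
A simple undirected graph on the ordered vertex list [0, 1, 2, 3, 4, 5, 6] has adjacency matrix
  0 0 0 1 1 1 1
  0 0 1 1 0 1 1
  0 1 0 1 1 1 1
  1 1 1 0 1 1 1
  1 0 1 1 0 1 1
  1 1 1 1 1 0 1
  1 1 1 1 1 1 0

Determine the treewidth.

A width-4 tree decomposition is:
Bags: B1 = {1, 2, 3, 5, 6}  B2 = {2, 3, 4, 5, 6}  B3 = {0, 3, 4, 5, 6}
Tree: B1–B2, B2–B3
Every bag has size at most 5, so the width is 5 − 1 = 4 and tw(G) ≤ 4. Conversely, {0, 3, 4, 5, 6} is a clique of size 5, and the vertices of any clique must share a bag in every tree decomposition; so some bag has ≥ 5 vertices and tw(G) ≥ 4. Therefore the treewidth is 4.

4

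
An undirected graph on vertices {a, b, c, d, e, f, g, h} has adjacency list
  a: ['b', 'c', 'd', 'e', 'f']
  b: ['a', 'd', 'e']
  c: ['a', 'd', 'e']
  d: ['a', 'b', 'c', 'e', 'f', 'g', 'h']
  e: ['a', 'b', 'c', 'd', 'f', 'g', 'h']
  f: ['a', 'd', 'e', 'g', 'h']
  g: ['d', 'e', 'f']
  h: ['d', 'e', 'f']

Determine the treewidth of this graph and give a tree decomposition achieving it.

Treewidth 3.
One such decomposition:
Bags: B1 = {d, e, f, h}  B2 = {a, d, e, f}  B3 = {a, c, d, e}  B4 = {d, e, f, g}  B5 = {a, b, d, e}
Tree: B1–B2, B2–B3, B1–B4, B3–B5

Each bag holds 4 vertices, so the decomposition has width 3, which upper-bounds the treewidth. On the other hand G contains the 4-clique {a, c, d, e}. A clique must lie in a single bag of any decomposition, so no decomposition can have width below 3. The upper and lower bounds meet at 3, so that is the treewidth.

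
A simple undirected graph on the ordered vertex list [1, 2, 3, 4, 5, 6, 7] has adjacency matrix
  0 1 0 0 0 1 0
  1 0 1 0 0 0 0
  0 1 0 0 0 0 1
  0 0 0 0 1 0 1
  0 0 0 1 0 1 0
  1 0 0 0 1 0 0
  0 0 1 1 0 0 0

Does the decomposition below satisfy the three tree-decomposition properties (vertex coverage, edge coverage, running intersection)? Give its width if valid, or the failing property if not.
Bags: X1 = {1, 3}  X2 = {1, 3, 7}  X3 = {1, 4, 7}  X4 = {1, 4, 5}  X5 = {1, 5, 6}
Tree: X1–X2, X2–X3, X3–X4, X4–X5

No — vertex 2 appears in no bag.

A tree decomposition must satisfy three properties: every vertex lies in some bag; for every edge, both endpoints lie together in some bag; and for every vertex, the bags containing it form a connected subtree. Here vertex 2 appears in no bag, so the decomposition is invalid.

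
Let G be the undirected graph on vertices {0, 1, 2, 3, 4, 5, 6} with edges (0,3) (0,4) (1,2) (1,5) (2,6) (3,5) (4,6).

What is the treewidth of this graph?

2

A width-2 tree decomposition is:
Bags: B1 = {1, 2, 6}  B2 = {1, 4, 6}  B3 = {0, 1, 4}  B4 = {0, 1, 3}  B5 = {1, 3, 5}
Tree: B1–B2, B2–B3, B3–B4, B4–B5
The largest bag has 3 vertices, giving width 2; this decomposition certifies tw(G) ≤ 2. The edges 1–2–6–4–0–3–5–1 form a cycle, so G is not a tree and its treewidth is at least 2. Combining the bounds, tw(G) = 2.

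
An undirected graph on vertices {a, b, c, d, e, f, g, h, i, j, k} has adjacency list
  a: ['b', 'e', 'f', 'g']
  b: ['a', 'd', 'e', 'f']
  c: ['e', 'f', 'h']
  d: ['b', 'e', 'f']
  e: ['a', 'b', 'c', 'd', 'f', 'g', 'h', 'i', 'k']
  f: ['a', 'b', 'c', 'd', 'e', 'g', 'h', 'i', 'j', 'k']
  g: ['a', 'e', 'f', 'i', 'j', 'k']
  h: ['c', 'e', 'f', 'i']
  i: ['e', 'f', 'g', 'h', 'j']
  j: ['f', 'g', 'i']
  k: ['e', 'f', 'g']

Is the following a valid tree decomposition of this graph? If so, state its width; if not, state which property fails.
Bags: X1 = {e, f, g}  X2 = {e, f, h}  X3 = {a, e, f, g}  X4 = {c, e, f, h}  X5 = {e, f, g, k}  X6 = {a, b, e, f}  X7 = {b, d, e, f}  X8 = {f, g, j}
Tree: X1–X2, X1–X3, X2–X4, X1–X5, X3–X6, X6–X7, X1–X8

A tree decomposition must satisfy three properties: every vertex lies in some bag; for every edge, both endpoints lie together in some bag; and for every vertex, the bags containing it form a connected subtree. Here vertex i appears in no bag, so the decomposition is invalid.

No — vertex i appears in no bag.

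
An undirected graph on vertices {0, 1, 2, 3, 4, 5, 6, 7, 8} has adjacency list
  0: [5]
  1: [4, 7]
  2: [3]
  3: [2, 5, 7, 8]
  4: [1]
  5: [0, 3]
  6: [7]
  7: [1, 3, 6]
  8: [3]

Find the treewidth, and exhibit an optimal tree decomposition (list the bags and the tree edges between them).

Every bag has size at most 2, so the width is 2 − 1 = 1 and tw(G) ≤ 1. Since G has at least one edge (e.g. 3–2), it is not an edgeless graph, so tw(G) ≥ 1. Combining the bounds, tw(G) = 1.

Treewidth 1.
One optimal decomposition is:
Bags: B1 = {2, 3}  B2 = {3, 7}  B3 = {1, 7}  B4 = {6, 7}  B5 = {3, 5}  B6 = {3, 8}  B7 = {0, 5}  B8 = {1, 4}
Tree: B1–B2, B2–B3, B2–B4, B2–B5, B2–B6, B5–B7, B3–B8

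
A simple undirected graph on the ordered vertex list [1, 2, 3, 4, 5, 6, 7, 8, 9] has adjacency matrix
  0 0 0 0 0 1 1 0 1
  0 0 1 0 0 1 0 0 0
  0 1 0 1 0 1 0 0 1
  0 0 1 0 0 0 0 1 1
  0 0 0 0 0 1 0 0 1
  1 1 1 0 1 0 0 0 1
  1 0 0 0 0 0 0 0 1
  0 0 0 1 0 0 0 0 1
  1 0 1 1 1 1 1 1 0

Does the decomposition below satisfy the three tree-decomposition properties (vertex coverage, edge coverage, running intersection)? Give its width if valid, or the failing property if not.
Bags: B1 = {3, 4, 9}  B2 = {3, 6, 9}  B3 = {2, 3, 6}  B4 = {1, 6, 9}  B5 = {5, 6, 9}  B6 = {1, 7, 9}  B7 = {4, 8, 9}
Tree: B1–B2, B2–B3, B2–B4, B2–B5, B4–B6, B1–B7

Checking the three conditions: (i) the bags cover all of {1, 2, 3, 4, 5, 6, 7, 8, 9}; (ii) for each edge, some bag contains both endpoints; (iii) the bags containing any fixed vertex form a subtree. All hold, so the decomposition is valid with width 3 − 1 = 2.

Yes; width 2.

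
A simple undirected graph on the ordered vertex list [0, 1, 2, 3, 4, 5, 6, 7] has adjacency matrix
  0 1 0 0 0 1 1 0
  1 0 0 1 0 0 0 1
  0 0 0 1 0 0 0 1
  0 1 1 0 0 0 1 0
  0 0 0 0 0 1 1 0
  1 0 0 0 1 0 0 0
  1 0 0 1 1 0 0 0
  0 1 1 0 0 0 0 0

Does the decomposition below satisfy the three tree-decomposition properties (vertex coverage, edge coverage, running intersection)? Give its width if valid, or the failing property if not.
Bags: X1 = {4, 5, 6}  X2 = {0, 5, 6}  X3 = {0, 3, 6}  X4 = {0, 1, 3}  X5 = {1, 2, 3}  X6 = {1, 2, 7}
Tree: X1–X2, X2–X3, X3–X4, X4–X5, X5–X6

Vertex coverage: the bags together contain {0, 1, 2, 3, 4, 5, 6, 7}, the full vertex set. Edge coverage: each edge of G has both endpoints in at least one bag. Running intersection: for every vertex, the bags containing it form a connected subtree. All three properties hold, so this is a valid tree decomposition of width max|bag| − 1 = 2, and hence tw(G) ≤ 2.

Yes; width 2.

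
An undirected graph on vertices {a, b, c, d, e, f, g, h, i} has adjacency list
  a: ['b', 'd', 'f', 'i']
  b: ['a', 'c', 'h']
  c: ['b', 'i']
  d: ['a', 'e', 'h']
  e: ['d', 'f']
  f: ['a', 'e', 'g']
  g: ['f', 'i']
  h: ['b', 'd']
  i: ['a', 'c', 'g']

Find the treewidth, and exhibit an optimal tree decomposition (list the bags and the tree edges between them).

Treewidth 3.
Bags: B1 = {b, c, d, h}  B2 = {a, b, c, d}  B3 = {a, c, d, i}  B4 = {a, d, e, i}  B5 = {a, e, f, i}  B6 = {e, f, g, i}
Tree: B1–B2, B2–B3, B3–B4, B4–B5, B5–B6

Each bag holds 4 vertices, so the decomposition has width 3, which upper-bounds the treewidth. For the lower bound: the 4 vertex sets {b,c,h}, {d}, {a}, {e,f,g,i} are disjoint, each induces a connected subgraph, and every pair is joined by at least one edge of G. Contracting each set to a single vertex therefore yields K_{4} as a minor, and since treewidth is minor-monotone, tw(G) ≥ tw(K_{4}) = 3. Therefore the treewidth is 3.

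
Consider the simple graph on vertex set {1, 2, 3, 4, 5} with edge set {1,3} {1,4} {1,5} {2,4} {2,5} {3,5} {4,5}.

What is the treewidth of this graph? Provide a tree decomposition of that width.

Treewidth 2.
Bags: B1 = {1, 3, 5}  B2 = {1, 4, 5}  B3 = {2, 4, 5}
Tree: B1–B2, B2–B3

The largest bag has 3 vertices, giving width 2; this decomposition certifies tw(G) ≤ 2. Conversely, {1, 3, 5} is a clique of size 3, and the vertices of any clique must share a bag in every tree decomposition; so some bag has ≥ 3 vertices and tw(G) ≥ 2. Therefore the treewidth is 2.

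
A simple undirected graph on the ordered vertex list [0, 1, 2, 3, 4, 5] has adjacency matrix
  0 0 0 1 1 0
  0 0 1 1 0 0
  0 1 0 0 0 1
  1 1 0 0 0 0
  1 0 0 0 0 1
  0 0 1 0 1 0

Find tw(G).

A width-2 tree decomposition is:
Bags: B1 = {0, 3, 4}  B2 = {3, 4, 5}  B3 = {2, 3, 5}  B4 = {1, 2, 3}
Tree: B1–B2, B2–B3, B3–B4
The largest bag has 3 vertices, giving width 2; this decomposition certifies tw(G) ≤ 2. For the lower bound, G contains the cycle 3–0–4–5–2–1–3, so G is not a forest; only forests have treewidth ≤ 1, hence tw(G) ≥ 2. Combining the bounds, tw(G) = 2.

2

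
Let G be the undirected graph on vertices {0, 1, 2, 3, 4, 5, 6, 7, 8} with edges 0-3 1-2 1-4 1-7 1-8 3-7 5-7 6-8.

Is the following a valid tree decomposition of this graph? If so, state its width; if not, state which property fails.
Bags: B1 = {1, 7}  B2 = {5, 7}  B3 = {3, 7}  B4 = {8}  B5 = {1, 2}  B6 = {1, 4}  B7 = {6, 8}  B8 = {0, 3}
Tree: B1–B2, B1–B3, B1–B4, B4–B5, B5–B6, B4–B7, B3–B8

A tree decomposition must satisfy three properties: every vertex lies in some bag; for every edge, both endpoints lie together in some bag; and for every vertex, the bags containing it form a connected subtree. Here edge (1,8) lies in no bag, so the decomposition is invalid.

No — edge (1,8) lies in no bag.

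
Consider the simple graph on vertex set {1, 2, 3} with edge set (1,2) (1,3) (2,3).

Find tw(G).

2

A width-2 tree decomposition is:
Bags: B1 = {1, 2, 3}
Tree: (single bag)
With just one bag of size 3, the width is 3 − 1 = 2, so tw(G) ≤ 2. For the lower bound, the 3 vertices {1, 2, 3} are pairwise adjacent, and any tree decomposition puts a clique entirely inside one bag — forcing width ≥ 2. Combining the bounds, tw(G) = 2.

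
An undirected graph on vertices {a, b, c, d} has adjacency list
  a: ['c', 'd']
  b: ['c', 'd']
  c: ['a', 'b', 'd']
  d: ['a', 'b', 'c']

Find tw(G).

A width-2 tree decomposition is:
Bags: B1 = {a, c, d}  B2 = {b, c, d}
Tree: B1–B2
Every bag has size at most 3, so the width is 3 − 1 = 2 and tw(G) ≤ 2. For the lower bound, the 3 vertices {a, c, d} are pairwise adjacent, and any tree decomposition puts a clique entirely inside one bag — forcing width ≥ 2. Hence tw(G) = 2 exactly.

2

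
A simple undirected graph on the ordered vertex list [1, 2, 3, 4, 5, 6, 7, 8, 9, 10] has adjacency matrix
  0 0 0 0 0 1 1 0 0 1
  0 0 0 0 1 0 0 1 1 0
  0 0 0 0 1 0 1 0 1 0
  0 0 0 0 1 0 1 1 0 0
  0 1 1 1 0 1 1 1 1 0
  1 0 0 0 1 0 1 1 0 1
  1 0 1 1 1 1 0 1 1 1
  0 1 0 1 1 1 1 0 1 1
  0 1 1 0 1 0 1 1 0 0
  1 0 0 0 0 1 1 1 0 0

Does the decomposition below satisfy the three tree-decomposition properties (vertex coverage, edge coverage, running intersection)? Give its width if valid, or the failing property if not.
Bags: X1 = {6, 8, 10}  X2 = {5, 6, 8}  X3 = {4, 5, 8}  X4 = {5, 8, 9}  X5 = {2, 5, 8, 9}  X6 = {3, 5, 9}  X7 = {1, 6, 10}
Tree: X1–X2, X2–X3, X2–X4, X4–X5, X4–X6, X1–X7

No — vertex 7 appears in no bag.

A tree decomposition must satisfy three properties: every vertex lies in some bag; for every edge, both endpoints lie together in some bag; and for every vertex, the bags containing it form a connected subtree. Here vertex 7 appears in no bag, so the decomposition is invalid.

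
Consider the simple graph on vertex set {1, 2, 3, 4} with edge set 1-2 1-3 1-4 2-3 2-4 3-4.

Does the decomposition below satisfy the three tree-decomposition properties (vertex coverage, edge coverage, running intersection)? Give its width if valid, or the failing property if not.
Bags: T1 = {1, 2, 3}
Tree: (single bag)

A tree decomposition must satisfy three properties: every vertex lies in some bag; for every edge, both endpoints lie together in some bag; and for every vertex, the bags containing it form a connected subtree. Here vertex 4 appears in no bag, so the decomposition is invalid.

No — vertex 4 appears in no bag.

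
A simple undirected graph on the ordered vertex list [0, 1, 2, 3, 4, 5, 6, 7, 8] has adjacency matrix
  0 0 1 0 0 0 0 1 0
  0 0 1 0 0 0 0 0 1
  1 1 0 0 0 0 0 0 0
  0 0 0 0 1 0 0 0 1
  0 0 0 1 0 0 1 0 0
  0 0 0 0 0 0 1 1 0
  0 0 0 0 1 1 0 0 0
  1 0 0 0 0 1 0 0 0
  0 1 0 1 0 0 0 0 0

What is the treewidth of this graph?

2

A width-2 tree decomposition is:
Bags: B1 = {3, 4, 6}  B2 = {3, 5, 6}  B3 = {3, 5, 7}  B4 = {0, 3, 7}  B5 = {0, 2, 3}  B6 = {1, 2, 3}  B7 = {1, 3, 8}
Tree: B1–B2, B2–B3, B3–B4, B4–B5, B5–B6, B6–B7
Every bag has size at most 3, so the width is 3 − 1 = 2 and tw(G) ≤ 2. The edges 3–4–6–5–7–0–2–1–8–3 form a cycle, so G is not a tree and its treewidth is at least 2. Combining the bounds, tw(G) = 2.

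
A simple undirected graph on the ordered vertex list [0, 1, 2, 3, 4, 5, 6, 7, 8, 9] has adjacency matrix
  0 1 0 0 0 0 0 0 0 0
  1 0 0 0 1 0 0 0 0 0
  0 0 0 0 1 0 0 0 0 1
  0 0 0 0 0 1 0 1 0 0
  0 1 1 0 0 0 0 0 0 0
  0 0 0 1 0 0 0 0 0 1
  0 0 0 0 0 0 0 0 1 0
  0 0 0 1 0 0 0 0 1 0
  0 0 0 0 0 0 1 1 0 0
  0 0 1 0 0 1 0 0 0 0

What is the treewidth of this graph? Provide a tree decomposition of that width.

The largest bag has 2 vertices, giving width 1; this decomposition certifies tw(G) ≤ 1. G has an edge, so its treewidth is at least 1. Hence tw(G) = 1 exactly.

Treewidth 1.
One such decomposition:
Bags: B1 = {6, 8}  B2 = {7, 8}  B3 = {3, 7}  B4 = {3, 5}  B5 = {5, 9}  B6 = {2, 9}  B7 = {2, 4}  B8 = {1, 4}  B9 = {0, 1}
Tree: B1–B2, B2–B3, B3–B4, B4–B5, B5–B6, B6–B7, B7–B8, B8–B9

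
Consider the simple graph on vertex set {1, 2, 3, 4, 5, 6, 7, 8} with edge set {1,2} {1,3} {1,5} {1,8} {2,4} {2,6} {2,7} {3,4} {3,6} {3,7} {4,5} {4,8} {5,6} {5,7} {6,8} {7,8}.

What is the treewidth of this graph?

4

A width-4 tree decomposition is:
Bags: B1 = {2, 3, 4, 5, 8}  B2 = {2, 3, 5, 6, 8}  B3 = {1, 2, 3, 5, 8}  B4 = {2, 3, 5, 7, 8}
Tree: B1–B2, B2–B3, B3–B4
The largest bag has 5 vertices, giving width 4; this decomposition certifies tw(G) ≤ 4. For the lower bound: the 5 vertex sets {2,4}, {5,6}, {1,8}, {3}, {7} are disjoint, each induces a connected subgraph, and every pair is joined by at least one edge of G. Contracting each set to a single vertex therefore yields K_{5} as a minor, and since treewidth is minor-monotone, tw(G) ≥ tw(K_{5}) = 4. The upper and lower bounds meet at 4, so that is the treewidth.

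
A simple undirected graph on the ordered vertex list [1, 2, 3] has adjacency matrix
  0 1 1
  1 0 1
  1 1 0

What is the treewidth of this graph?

A width-2 tree decomposition is:
Bags: B1 = {1, 2, 3}
Tree: (single bag)
With just one bag of size 3, the width is 3 − 1 = 2, so tw(G) ≤ 2. On the other hand G contains the 3-clique {1, 2, 3}. A clique must lie in a single bag of any decomposition, so no decomposition can have width below 2. Therefore the treewidth is 2.

2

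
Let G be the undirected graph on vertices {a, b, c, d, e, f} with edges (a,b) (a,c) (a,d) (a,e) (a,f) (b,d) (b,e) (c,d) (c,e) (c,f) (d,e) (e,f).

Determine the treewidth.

A width-3 tree decomposition is:
Bags: B1 = {a, c, e, f}  B2 = {a, c, d, e}  B3 = {a, b, d, e}
Tree: B1–B2, B2–B3
The largest bag has 4 vertices, giving width 3; this decomposition certifies tw(G) ≤ 3. On the other hand G contains the 4-clique {a, c, d, e}. A clique must lie in a single bag of any decomposition, so no decomposition can have width below 3. Therefore the treewidth is 3.

3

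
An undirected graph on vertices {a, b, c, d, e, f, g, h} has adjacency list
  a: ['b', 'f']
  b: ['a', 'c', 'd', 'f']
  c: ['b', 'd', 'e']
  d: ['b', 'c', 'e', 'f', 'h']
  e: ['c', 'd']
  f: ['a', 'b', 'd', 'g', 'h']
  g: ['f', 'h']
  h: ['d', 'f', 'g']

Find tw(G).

2

A width-2 tree decomposition is:
Bags: B1 = {b, c, d}  B2 = {b, d, f}  B3 = {c, d, e}  B4 = {d, f, h}  B5 = {a, b, f}  B6 = {f, g, h}
Tree: B1–B2, B1–B3, B2–B4, B2–B5, B4–B6
The largest bag has 3 vertices, giving width 2; this decomposition certifies tw(G) ≤ 2. Conversely, {c, d, e} is a clique of size 3, and the vertices of any clique must share a bag in every tree decomposition; so some bag has ≥ 3 vertices and tw(G) ≥ 2. Combining the bounds, tw(G) = 2.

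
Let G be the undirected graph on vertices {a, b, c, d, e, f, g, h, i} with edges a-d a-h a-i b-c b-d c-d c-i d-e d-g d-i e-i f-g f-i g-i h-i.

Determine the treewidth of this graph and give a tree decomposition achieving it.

Treewidth 2.
One optimal decomposition is:
Bags: B1 = {c, d, i}  B2 = {d, e, i}  B3 = {a, d, i}  B4 = {d, g, i}  B5 = {f, g, i}  B6 = {a, h, i}  B7 = {b, c, d}
Tree: B1–B2, B1–B3, B1–B4, B4–B5, B3–B6, B1–B7

The largest bag has 3 vertices, giving width 2; this decomposition certifies tw(G) ≤ 2. For the lower bound, the 3 vertices {b, c, d} are pairwise adjacent, and any tree decomposition puts a clique entirely inside one bag — forcing width ≥ 2. Hence tw(G) = 2 exactly.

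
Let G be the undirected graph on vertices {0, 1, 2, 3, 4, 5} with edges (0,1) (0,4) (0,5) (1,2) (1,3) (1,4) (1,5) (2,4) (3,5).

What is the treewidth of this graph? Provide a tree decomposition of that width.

Each bag holds 3 vertices, so the decomposition has width 2, which upper-bounds the treewidth. For the lower bound, the 3 vertices {0, 1, 4} are pairwise adjacent, and any tree decomposition puts a clique entirely inside one bag — forcing width ≥ 2. Therefore the treewidth is 2.

Treewidth 2.
One such decomposition:
Bags: B1 = {1, 3, 5}  B2 = {0, 1, 5}  B3 = {0, 1, 4}  B4 = {1, 2, 4}
Tree: B1–B2, B2–B3, B3–B4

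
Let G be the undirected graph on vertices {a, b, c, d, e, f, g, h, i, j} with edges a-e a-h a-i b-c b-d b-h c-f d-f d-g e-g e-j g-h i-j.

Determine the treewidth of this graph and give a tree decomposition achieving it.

Treewidth 2.
Bags: B1 = {c, d, f}  B2 = {b, c, d}  B3 = {b, d, g}  B4 = {b, g, h}  B5 = {e, g, h}  B6 = {a, e, h}  B7 = {a, e, j}  B8 = {a, i, j}
Tree: B1–B2, B2–B3, B3–B4, B4–B5, B5–B6, B6–B7, B7–B8

Every bag has size at most 3, so the width is 3 − 1 = 2 and tw(G) ≤ 2. Since f–c–b–d–f is a cycle in G, G is not acyclic. Forests are exactly the graphs of treewidth ≤ 1, so tw(G) ≥ 2. Therefore the treewidth is 2.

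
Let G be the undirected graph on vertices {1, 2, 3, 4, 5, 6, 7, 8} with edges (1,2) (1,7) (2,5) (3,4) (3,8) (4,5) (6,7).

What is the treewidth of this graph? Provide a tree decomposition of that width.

The largest bag has 2 vertices, giving width 1; this decomposition certifies tw(G) ≤ 1. Any graph with an edge has treewidth ≥ 1, and G has the edge 8–3. The upper and lower bounds meet at 1, so that is the treewidth.

Treewidth 1.
Bags: B1 = {3, 8}  B2 = {3, 4}  B3 = {4, 5}  B4 = {2, 5}  B5 = {1, 2}  B6 = {1, 7}  B7 = {6, 7}
Tree: B1–B2, B2–B3, B3–B4, B4–B5, B5–B6, B6–B7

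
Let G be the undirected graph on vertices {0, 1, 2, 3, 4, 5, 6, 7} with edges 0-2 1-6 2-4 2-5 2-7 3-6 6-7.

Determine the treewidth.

1

A width-1 tree decomposition is:
Bags: B1 = {6, 7}  B2 = {2, 7}  B3 = {2, 5}  B4 = {1, 6}  B5 = {0, 2}  B6 = {3, 6}  B7 = {2, 4}
Tree: B1–B2, B2–B3, B1–B4, B2–B5, B1–B6, B5–B7
Every bag has size at most 2, so the width is 2 − 1 = 1 and tw(G) ≤ 1. Any graph with an edge has treewidth ≥ 1, and G has the edge 6–7. Hence tw(G) = 1 exactly.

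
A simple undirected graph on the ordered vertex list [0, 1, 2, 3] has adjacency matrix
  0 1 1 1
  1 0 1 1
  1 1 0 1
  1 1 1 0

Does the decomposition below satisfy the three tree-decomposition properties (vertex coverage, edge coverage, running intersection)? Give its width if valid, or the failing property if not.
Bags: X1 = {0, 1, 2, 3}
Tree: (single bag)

Every vertex of G appears in some bag (union = {0, 1, 2, 3}); every edge is covered by a bag; and for each vertex v the set of bags containing v is connected in the bag tree. The decomposition is therefore valid. The largest bag has 4 vertices, so the width is 3.

Yes; width 3.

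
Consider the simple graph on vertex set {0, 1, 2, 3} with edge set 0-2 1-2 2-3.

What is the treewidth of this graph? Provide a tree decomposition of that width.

The largest bag has 2 vertices, giving width 1; this decomposition certifies tw(G) ≤ 1. Since G has at least one edge (e.g. 2–3), it is not an edgeless graph, so tw(G) ≥ 1. Combining the bounds, tw(G) = 1.

Treewidth 1.
Bags: B1 = {2, 3}  B2 = {1, 2}  B3 = {0, 2}
Tree: B1–B2, B2–B3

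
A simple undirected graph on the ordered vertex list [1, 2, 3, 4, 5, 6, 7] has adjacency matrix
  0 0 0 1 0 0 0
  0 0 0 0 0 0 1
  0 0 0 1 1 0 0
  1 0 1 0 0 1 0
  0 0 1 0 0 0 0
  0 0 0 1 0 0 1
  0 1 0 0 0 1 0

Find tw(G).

1

A width-1 tree decomposition is:
Bags: B1 = {3, 5}  B2 = {3, 4}  B3 = {4, 6}  B4 = {1, 4}  B5 = {6, 7}  B6 = {2, 7}
Tree: B1–B2, B2–B3, B2–B4, B3–B5, B5–B6
The largest bag has 2 vertices, giving width 1; this decomposition certifies tw(G) ≤ 1. G has an edge, so its treewidth is at least 1. Hence tw(G) = 1 exactly.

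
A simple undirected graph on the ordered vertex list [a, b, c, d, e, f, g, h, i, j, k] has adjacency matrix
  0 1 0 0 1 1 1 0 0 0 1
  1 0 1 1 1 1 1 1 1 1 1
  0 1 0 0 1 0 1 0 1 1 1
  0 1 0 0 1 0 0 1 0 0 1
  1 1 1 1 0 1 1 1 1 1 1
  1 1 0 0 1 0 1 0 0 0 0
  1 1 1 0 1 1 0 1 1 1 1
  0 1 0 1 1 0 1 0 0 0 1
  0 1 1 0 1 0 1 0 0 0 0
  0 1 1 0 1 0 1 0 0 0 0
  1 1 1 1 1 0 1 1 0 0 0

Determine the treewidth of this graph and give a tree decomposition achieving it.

The largest bag has 5 vertices, giving width 4; this decomposition certifies tw(G) ≤ 4. On the other hand G contains the 5-clique {b, d, e, h, k}. A clique must lie in a single bag of any decomposition, so no decomposition can have width below 4. The upper and lower bounds meet at 4, so that is the treewidth.

Treewidth 4.
One such decomposition:
Bags: B1 = {b, c, e, g, k}  B2 = {b, c, e, g, i}  B3 = {a, b, e, g, k}  B4 = {b, e, g, h, k}  B5 = {a, b, e, f, g}  B6 = {b, d, e, h, k}  B7 = {b, c, e, g, j}
Tree: B1–B2, B1–B3, B3–B4, B3–B5, B4–B6, B2–B7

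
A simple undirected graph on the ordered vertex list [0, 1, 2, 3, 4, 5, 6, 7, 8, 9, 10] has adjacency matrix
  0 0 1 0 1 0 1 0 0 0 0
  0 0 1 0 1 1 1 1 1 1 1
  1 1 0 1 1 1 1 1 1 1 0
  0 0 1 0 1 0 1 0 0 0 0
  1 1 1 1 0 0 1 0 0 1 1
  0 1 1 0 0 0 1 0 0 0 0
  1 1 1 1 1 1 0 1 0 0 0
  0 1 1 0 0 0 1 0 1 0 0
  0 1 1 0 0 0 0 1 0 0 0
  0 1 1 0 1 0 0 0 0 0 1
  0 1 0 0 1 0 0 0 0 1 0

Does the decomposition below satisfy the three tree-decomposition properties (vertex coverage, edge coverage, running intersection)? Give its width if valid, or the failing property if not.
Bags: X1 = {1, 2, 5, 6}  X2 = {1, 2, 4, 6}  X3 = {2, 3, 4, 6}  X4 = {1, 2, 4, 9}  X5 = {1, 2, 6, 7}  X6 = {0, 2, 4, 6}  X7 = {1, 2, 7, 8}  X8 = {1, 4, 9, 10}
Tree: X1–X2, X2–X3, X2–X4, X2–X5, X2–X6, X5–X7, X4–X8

Vertex coverage: the bags together contain {0, 1, 2, 3, 4, 5, 6, 7, 8, 9, 10}, the full vertex set. Edge coverage: each edge of G has both endpoints in at least one bag. Running intersection: for every vertex, the bags containing it form a connected subtree. All three properties hold, so this is a valid tree decomposition of width max|bag| − 1 = 3, and hence tw(G) ≤ 3.

Yes; width 3.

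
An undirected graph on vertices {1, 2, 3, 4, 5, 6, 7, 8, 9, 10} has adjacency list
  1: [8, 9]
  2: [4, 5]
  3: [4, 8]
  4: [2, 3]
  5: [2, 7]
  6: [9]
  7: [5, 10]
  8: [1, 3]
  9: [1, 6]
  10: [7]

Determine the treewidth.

A width-1 tree decomposition is:
Bags: B1 = {6, 9}  B2 = {1, 9}  B3 = {1, 8}  B4 = {3, 8}  B5 = {3, 4}  B6 = {2, 4}  B7 = {2, 5}  B8 = {5, 7}  B9 = {7, 10}
Tree: B1–B2, B2–B3, B3–B4, B4–B5, B5–B6, B6–B7, B7–B8, B8–B9
Every bag has size at most 2, so the width is 2 − 1 = 1 and tw(G) ≤ 1. Any graph with an edge has treewidth ≥ 1, and G has the edge 6–9. The upper and lower bounds meet at 1, so that is the treewidth.

1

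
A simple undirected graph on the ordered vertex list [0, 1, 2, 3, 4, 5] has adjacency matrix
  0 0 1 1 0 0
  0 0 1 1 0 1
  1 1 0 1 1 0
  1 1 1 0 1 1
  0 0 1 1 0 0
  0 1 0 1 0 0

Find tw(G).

A width-2 tree decomposition is:
Bags: B1 = {1, 2, 3}  B2 = {2, 3, 4}  B3 = {0, 2, 3}  B4 = {1, 3, 5}
Tree: B1–B2, B1–B3, B1–B4
The largest bag has 3 vertices, giving width 2; this decomposition certifies tw(G) ≤ 2. Conversely, {0, 2, 3} is a clique of size 3, and the vertices of any clique must share a bag in every tree decomposition; so some bag has ≥ 3 vertices and tw(G) ≥ 2. Hence tw(G) = 2 exactly.

2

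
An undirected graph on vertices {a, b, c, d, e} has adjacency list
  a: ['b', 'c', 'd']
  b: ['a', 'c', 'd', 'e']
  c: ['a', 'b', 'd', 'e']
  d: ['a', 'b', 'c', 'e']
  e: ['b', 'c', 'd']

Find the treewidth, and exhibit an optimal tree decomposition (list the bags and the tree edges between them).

Treewidth 3.
One optimal decomposition is:
Bags: B1 = {b, c, d, e}  B2 = {a, b, c, d}
Tree: B1–B2

Each bag holds 4 vertices, so the decomposition has width 3, which upper-bounds the treewidth. Conversely, {b, c, d, e} is a clique of size 4, and the vertices of any clique must share a bag in every tree decomposition; so some bag has ≥ 4 vertices and tw(G) ≥ 3. The upper and lower bounds meet at 3, so that is the treewidth.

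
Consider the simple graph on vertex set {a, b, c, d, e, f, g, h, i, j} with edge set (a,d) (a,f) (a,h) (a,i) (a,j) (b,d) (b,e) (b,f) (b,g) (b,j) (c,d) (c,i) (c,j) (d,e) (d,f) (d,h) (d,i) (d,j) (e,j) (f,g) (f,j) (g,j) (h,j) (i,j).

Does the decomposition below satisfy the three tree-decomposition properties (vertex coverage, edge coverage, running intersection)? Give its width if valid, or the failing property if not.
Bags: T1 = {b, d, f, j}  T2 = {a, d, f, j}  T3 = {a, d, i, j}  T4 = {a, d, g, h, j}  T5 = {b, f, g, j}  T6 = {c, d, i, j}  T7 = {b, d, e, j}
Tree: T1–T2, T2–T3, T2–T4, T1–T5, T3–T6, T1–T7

No — bags containing vertex g are not connected in the tree.

A tree decomposition must satisfy three properties: every vertex lies in some bag; for every edge, both endpoints lie together in some bag; and for every vertex, the bags containing it form a connected subtree. Here bags containing vertex g are not connected in the tree, so the decomposition is invalid.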